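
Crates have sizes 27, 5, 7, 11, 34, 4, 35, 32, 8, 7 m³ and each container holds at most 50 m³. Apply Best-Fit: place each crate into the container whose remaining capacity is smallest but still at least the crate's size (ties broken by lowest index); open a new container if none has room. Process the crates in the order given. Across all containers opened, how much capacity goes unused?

30

container 1: place 27 m³, 23 m³ left
container 1: place 5 m³, 18 m³ left
container 1: place 7 m³, 11 m³ left
container 1: place 11 m³, 0 m³ left
container 2: place 34 m³, 16 m³ left
container 2: place 4 m³, 12 m³ left
container 3: place 35 m³, 15 m³ left
container 4: place 32 m³, 18 m³ left
container 2: place 8 m³, 4 m³ left
container 3: place 7 m³, 8 m³ left
4 containers × 50 m³ = 200 m³; used 170 m³; unused 30 m³.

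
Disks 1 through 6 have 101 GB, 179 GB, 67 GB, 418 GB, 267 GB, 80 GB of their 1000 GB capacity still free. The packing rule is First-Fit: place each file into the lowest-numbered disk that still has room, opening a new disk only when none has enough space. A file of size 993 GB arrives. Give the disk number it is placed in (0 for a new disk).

No disk has ≥ 993 GB free, so a new disk is opened.

0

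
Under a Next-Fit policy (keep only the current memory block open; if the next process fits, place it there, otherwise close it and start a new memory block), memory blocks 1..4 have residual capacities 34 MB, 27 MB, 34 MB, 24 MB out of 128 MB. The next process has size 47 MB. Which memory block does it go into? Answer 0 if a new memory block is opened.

Next-Fit only looks at memory block 4, which has 24 MB free.
47 MB does not fit, so a new memory block is opened.

0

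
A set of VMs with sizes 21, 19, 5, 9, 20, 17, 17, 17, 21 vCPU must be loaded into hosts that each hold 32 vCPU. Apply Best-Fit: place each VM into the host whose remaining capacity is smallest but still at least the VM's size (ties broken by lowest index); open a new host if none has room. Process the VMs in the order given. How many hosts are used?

7

host 1: place 21 vCPU, 11 vCPU left
host 2: place 19 vCPU, 13 vCPU left
host 1: place 5 vCPU, 6 vCPU left
host 2: place 9 vCPU, 4 vCPU left
host 3: place 20 vCPU, 12 vCPU left
host 4: place 17 vCPU, 15 vCPU left
host 5: place 17 vCPU, 15 vCPU left
host 6: place 17 vCPU, 15 vCPU left
host 7: place 21 vCPU, 11 vCPU left
Final hosts: [21,5] [19,9] [20] [17] [17] [17] [21].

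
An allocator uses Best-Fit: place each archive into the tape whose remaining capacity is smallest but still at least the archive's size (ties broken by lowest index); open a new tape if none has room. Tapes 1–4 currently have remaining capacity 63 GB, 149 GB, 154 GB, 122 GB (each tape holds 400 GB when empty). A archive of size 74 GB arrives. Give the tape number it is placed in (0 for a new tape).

4

Tapes with room: tape 2 (149 GB), tape 3 (154 GB), tape 4 (122 GB).
Tightest fit is tape 4 with 122 GB free.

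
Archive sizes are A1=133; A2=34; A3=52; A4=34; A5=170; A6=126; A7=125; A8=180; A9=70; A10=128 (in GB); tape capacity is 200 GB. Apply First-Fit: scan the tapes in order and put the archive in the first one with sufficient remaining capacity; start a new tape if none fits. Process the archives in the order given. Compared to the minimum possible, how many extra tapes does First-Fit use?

First-Fit: [133,34] [52,34,70] [170] [126] [125] [180] [128] → 7 tapes.
Total size 1052 GB; any packing needs at least ⌈1052/200⌉ = 6 tapes.
An optimal packing achieves that bound: [180] [170] [133,52] [128,70] [126,34,34] [125] → 6 tapes.
Excess: 7 − 6 = 1.

1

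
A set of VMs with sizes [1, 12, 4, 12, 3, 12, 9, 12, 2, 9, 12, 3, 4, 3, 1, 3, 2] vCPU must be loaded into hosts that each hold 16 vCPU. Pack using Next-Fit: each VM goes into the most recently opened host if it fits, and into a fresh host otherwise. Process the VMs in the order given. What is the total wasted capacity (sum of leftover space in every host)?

host 1: place 1 vCPU, 15 vCPU left
host 1: place 12 vCPU, 3 vCPU left
host 2: place 4 vCPU, 12 vCPU left
host 2: place 12 vCPU, 0 vCPU left
host 3: place 3 vCPU, 13 vCPU left
host 3: place 12 vCPU, 1 vCPU left
host 4: place 9 vCPU, 7 vCPU left
host 5: place 12 vCPU, 4 vCPU left
host 5: place 2 vCPU, 2 vCPU left
host 6: place 9 vCPU, 7 vCPU left
host 7: place 12 vCPU, 4 vCPU left
host 7: place 3 vCPU, 1 vCPU left
host 8: place 4 vCPU, 12 vCPU left
host 8: place 3 vCPU, 9 vCPU left
host 8: place 1 vCPU, 8 vCPU left
host 8: place 3 vCPU, 5 vCPU left
host 8: place 2 vCPU, 3 vCPU left
8 hosts × 16 vCPU = 128 vCPU; used 104 vCPU; unused 24 vCPU.

24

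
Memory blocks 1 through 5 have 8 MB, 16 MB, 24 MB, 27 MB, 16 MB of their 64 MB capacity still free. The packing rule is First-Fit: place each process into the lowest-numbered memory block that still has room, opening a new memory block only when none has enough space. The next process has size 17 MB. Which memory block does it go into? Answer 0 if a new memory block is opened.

3

Memory blocks with room: memory block 3 (24 MB), memory block 4 (27 MB).
The first with room is memory block 3.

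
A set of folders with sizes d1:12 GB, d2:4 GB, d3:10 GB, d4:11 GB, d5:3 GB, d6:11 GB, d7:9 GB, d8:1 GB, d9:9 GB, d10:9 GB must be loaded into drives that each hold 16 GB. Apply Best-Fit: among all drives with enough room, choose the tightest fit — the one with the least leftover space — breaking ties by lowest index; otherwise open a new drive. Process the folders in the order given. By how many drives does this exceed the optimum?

Best-Fit: [12,4] [10] [11,3,1] [11] [9] [9] [9] → 7 drives.
7 folders exceed 8 GB (half the capacity), and no two of those can share a drive, so at least 7 drives are needed.
So 7 is already optimal.

0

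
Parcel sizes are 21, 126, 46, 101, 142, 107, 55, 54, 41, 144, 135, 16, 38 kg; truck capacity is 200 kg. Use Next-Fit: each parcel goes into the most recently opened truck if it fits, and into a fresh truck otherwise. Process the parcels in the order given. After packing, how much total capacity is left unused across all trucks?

Put 21 kg in truck 1; 179 kg remain.
Put 126 kg in truck 1; 53 kg remain.
Put 46 kg in truck 1; 7 kg remain.
Put 101 kg in truck 2; 99 kg remain.
Put 142 kg in truck 3; 58 kg remain.
Put 107 kg in truck 4; 93 kg remain.
Put 55 kg in truck 4; 38 kg remain.
Put 54 kg in truck 5; 146 kg remain.
Put 41 kg in truck 5; 105 kg remain.
Put 144 kg in truck 6; 56 kg remain.
Put 135 kg in truck 7; 65 kg remain.
Put 16 kg in truck 7; 49 kg remain.
Put 38 kg in truck 7; 11 kg remain.
7 trucks × 200 kg = 1400 kg; used 1026 kg; unused 374 kg.

374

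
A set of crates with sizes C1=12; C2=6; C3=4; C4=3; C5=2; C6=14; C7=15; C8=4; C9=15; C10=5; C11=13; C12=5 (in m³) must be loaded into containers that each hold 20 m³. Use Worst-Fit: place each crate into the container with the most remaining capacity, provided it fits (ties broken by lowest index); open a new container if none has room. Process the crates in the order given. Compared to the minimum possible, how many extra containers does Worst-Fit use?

Worst-Fit: [12,6] [4,3,2,4,5] [14] [15] [15] [13,5] → 6 containers.
Total size 98 m³; any packing needs at least ⌈98/20⌉ = 5 containers.
An optimal packing achieves that bound: [15,5] [15,5] [14,6] [13,4,3] [12,4,2] → 5 containers.
Excess: 6 − 5 = 1.

1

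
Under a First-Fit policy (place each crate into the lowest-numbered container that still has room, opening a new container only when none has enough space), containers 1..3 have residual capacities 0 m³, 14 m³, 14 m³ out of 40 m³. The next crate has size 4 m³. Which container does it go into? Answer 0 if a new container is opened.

2

Containers with room: container 2 (14 m³), container 3 (14 m³).
The first with room is container 2.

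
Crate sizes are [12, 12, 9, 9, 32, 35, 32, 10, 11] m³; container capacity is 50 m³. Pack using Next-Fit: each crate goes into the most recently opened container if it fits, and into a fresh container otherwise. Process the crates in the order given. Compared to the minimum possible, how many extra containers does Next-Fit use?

1

Next-Fit: [12,12,9,9] [32] [35] [32,10] [11] → 5 containers.
Total size 162 m³; any packing needs at least ⌈162/50⌉ = 4 containers.
An optimal packing achieves that bound: [35,12] [32,12] [32,11] [10,9,9] → 4 containers.
Excess: 5 − 4 = 1.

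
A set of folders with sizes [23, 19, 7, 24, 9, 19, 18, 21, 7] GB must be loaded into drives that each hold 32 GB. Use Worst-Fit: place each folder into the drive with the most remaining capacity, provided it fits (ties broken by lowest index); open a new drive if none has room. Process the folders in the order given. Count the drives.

drive 1: place 23 GB, 9 GB left
drive 2: place 19 GB, 13 GB left
drive 2: place 7 GB, 6 GB left
drive 3: place 24 GB, 8 GB left
drive 1: place 9 GB, 0 GB left
drive 4: place 19 GB, 13 GB left
drive 5: place 18 GB, 14 GB left
drive 6: place 21 GB, 11 GB left
drive 5: place 7 GB, 7 GB left

6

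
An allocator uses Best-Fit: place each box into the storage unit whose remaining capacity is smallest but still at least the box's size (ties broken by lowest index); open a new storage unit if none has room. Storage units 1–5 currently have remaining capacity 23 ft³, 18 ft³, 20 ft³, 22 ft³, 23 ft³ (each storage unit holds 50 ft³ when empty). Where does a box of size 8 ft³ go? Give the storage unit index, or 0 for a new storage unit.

2

Storage units with room: storage unit 1 (23 ft³), storage unit 2 (18 ft³), storage unit 3 (20 ft³), storage unit 4 (22 ft³), storage unit 5 (23 ft³).
Tightest fit is storage unit 2 with 18 ft³ free.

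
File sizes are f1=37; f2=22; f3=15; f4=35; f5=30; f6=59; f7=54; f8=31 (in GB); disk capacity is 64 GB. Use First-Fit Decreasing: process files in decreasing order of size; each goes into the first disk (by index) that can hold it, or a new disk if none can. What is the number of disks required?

5 disks

Sorted descending: 59, 54, 37, 35, 31, 30, 22, 15.
59 GB → disk 1 (remaining 5 GB)
54 GB → disk 2 (remaining 10 GB)
37 GB → disk 3 (remaining 27 GB)
35 GB → disk 4 (remaining 29 GB)
31 GB → disk 5 (remaining 33 GB)
30 GB → disk 5 (remaining 3 GB)
22 GB → disk 3 (remaining 5 GB)
15 GB → disk 4 (remaining 14 GB)
Final disks: [59] [54] [37,22] [35,15] [31,30].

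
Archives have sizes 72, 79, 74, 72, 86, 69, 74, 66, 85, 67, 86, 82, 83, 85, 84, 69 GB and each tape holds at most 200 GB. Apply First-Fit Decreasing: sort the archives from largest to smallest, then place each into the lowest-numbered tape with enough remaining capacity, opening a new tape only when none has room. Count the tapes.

Sorted descending: 86, 86, 85, 85, 84, 83, 82, 79, 74, 74, 72, 72, 69, 69, 67, 66.
Put 86 GB in tape 1; 114 GB remain.
Put 86 GB in tape 1; 28 GB remain.
Put 85 GB in tape 2; 115 GB remain.
Put 85 GB in tape 2; 30 GB remain.
Put 84 GB in tape 3; 116 GB remain.
Put 83 GB in tape 3; 33 GB remain.
Put 82 GB in tape 4; 118 GB remain.
Put 79 GB in tape 4; 39 GB remain.
Put 74 GB in tape 5; 126 GB remain.
Put 74 GB in tape 5; 52 GB remain.
Put 72 GB in tape 6; 128 GB remain.
Put 72 GB in tape 6; 56 GB remain.
Put 69 GB in tape 7; 131 GB remain.
Put 69 GB in tape 7; 62 GB remain.
Put 67 GB in tape 8; 133 GB remain.
Put 66 GB in tape 8; 67 GB remain.

8 tapes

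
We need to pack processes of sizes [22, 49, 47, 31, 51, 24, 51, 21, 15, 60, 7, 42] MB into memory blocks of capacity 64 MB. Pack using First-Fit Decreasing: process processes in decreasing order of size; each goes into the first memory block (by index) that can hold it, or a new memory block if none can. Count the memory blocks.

8

Sorted descending: 60, 51, 51, 49, 47, 42, 31, 24, 22, 21, 15, 7.
memory block 1: place 60 MB, 4 MB left
memory block 2: place 51 MB, 13 MB left
memory block 3: place 51 MB, 13 MB left
memory block 4: place 49 MB, 15 MB left
memory block 5: place 47 MB, 17 MB left
memory block 6: place 42 MB, 22 MB left
memory block 7: place 31 MB, 33 MB left
memory block 7: place 24 MB, 9 MB left
memory block 6: place 22 MB, 0 MB left
memory block 8: place 21 MB, 43 MB left
memory block 4: place 15 MB, 0 MB left
memory block 2: place 7 MB, 6 MB left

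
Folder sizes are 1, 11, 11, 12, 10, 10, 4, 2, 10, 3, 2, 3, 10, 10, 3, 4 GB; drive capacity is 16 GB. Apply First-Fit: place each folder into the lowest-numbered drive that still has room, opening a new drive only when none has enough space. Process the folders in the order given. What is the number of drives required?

drive 1: place 1 GB, 15 GB left
drive 1: place 11 GB, 4 GB left
drive 2: place 11 GB, 5 GB left
drive 3: place 12 GB, 4 GB left
drive 4: place 10 GB, 6 GB left
drive 5: place 10 GB, 6 GB left
drive 1: place 4 GB, 0 GB left
drive 2: place 2 GB, 3 GB left
drive 6: place 10 GB, 6 GB left
drive 2: place 3 GB, 0 GB left
drive 3: place 2 GB, 2 GB left
drive 4: place 3 GB, 3 GB left
drive 7: place 10 GB, 6 GB left
drive 8: place 10 GB, 6 GB left
drive 4: place 3 GB, 0 GB left
drive 5: place 4 GB, 2 GB left

8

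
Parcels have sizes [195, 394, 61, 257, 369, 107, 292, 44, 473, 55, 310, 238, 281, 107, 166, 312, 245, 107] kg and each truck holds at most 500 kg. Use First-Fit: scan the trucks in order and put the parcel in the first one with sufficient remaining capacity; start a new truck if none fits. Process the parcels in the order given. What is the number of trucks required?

10

195 kg → truck 1 (remaining 305 kg)
394 kg → truck 2 (remaining 106 kg)
61 kg → truck 1 (remaining 244 kg)
257 kg → truck 3 (remaining 243 kg)
369 kg → truck 4 (remaining 131 kg)
107 kg → truck 1 (remaining 137 kg)
292 kg → truck 5 (remaining 208 kg)
44 kg → truck 1 (remaining 93 kg)
473 kg → truck 6 (remaining 27 kg)
55 kg → truck 1 (remaining 38 kg)
310 kg → truck 7 (remaining 190 kg)
238 kg → truck 3 (remaining 5 kg)
281 kg → truck 8 (remaining 219 kg)
107 kg → truck 4 (remaining 24 kg)
166 kg → truck 5 (remaining 42 kg)
312 kg → truck 9 (remaining 188 kg)
245 kg → truck 10 (remaining 255 kg)
107 kg → truck 7 (remaining 83 kg)
Final trucks: [195,61,107,44,55] [394] [257,238] [369,107] [292,166] [473] [310,107] [281] [312] [245].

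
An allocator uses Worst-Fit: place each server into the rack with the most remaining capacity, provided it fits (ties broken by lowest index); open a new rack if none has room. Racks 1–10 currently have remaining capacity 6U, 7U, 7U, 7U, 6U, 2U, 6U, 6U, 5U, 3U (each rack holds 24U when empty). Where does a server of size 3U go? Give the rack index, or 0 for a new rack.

2

Racks with room: rack 1 (6U), rack 2 (7U), rack 3 (7U), rack 4 (7U), rack 5 (6U), rack 7 (6U), rack 8 (6U), rack 9 (5U), rack 10 (3U).
Most room is rack 2 with 7U free.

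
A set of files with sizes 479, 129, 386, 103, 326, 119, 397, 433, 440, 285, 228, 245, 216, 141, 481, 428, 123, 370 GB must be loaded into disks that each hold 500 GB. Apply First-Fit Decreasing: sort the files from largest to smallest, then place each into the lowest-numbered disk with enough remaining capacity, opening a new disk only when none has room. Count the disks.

12 disks

Sorted descending: 481, 479, 440, 433, 428, 397, 386, 370, 326, 285, 245, 228, 216, 141, 129, 123, 119, 103.
Put 481 GB in disk 1; 19 GB remain.
Put 479 GB in disk 2; 21 GB remain.
Put 440 GB in disk 3; 60 GB remain.
Put 433 GB in disk 4; 67 GB remain.
Put 428 GB in disk 5; 72 GB remain.
Put 397 GB in disk 6; 103 GB remain.
Put 386 GB in disk 7; 114 GB remain.
Put 370 GB in disk 8; 130 GB remain.
Put 326 GB in disk 9; 174 GB remain.
Put 285 GB in disk 10; 215 GB remain.
Put 245 GB in disk 11; 255 GB remain.
Put 228 GB in disk 11; 27 GB remain.
Put 216 GB in disk 12; 284 GB remain.
Put 141 GB in disk 9; 33 GB remain.
Put 129 GB in disk 8; 1 GB remain.
Put 123 GB in disk 10; 92 GB remain.
Put 119 GB in disk 12; 165 GB remain.
Put 103 GB in disk 6; 0 GB remain.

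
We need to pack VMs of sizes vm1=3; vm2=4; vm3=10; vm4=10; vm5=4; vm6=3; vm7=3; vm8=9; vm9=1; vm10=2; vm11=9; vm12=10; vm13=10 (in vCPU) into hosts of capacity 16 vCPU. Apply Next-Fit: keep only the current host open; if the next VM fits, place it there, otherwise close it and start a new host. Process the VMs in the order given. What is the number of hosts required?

host 1: place vm1 (3 vCPU), 13 vCPU left
host 1: place vm2 (4 vCPU), 9 vCPU left
host 2: place vm3 (10 vCPU), 6 vCPU left
host 3: place vm4 (10 vCPU), 6 vCPU left
host 3: place vm5 (4 vCPU), 2 vCPU left
host 4: place vm6 (3 vCPU), 13 vCPU left
host 4: place vm7 (3 vCPU), 10 vCPU left
host 4: place vm8 (9 vCPU), 1 vCPU left
host 4: place vm9 (1 vCPU), 0 vCPU left
host 5: place vm10 (2 vCPU), 14 vCPU left
host 5: place vm11 (9 vCPU), 5 vCPU left
host 6: place vm12 (10 vCPU), 6 vCPU left
host 7: place vm13 (10 vCPU), 6 vCPU left
Final hosts: [3,4] [10] [10,4] [3,3,9,1] [2,9] [10] [10].

7 hosts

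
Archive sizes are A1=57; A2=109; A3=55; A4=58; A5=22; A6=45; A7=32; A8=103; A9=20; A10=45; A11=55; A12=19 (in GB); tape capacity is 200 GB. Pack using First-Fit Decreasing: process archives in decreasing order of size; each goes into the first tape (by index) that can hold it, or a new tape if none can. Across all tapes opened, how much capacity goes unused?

180

Sorted descending: 109, 103, 58, 57, 55, 55, 45, 45, 32, 22, 20, 19.
tape 1: place 109 GB, 91 GB left
tape 2: place 103 GB, 97 GB left
tape 1: place 58 GB, 33 GB left
tape 2: place 57 GB, 40 GB left
tape 3: place 55 GB, 145 GB left
tape 3: place 55 GB, 90 GB left
tape 3: place 45 GB, 45 GB left
tape 3: place 45 GB, 0 GB left
tape 1: place 32 GB, 1 GB left
tape 2: place 22 GB, 18 GB left
tape 4: place 20 GB, 180 GB left
tape 4: place 19 GB, 161 GB left
4 tapes × 200 GB = 800 GB; used 620 GB; unused 180 GB.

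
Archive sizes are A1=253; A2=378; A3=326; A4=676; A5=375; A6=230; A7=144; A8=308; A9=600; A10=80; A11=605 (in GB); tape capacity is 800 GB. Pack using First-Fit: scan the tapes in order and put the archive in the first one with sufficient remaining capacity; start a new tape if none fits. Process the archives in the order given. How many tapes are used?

A1 (253 GB) → tape 1 (remaining 547 GB)
A2 (378 GB) → tape 1 (remaining 169 GB)
A3 (326 GB) → tape 2 (remaining 474 GB)
A4 (676 GB) → tape 3 (remaining 124 GB)
A5 (375 GB) → tape 2 (remaining 99 GB)
A6 (230 GB) → tape 4 (remaining 570 GB)
A7 (144 GB) → tape 1 (remaining 25 GB)
A8 (308 GB) → tape 4 (remaining 262 GB)
A9 (600 GB) → tape 5 (remaining 200 GB)
A10 (80 GB) → tape 2 (remaining 19 GB)
A11 (605 GB) → tape 6 (remaining 195 GB)
Final tapes: [253,378,144] [326,375,80] [676] [230,308] [600] [605].

6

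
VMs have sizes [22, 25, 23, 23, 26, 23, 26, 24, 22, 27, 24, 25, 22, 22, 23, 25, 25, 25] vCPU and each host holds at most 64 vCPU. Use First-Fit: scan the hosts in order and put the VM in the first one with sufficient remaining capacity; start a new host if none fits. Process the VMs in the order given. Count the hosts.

9

22 vCPU → host 1 (remaining 42 vCPU)
25 vCPU → host 1 (remaining 17 vCPU)
23 vCPU → host 2 (remaining 41 vCPU)
23 vCPU → host 2 (remaining 18 vCPU)
26 vCPU → host 3 (remaining 38 vCPU)
23 vCPU → host 3 (remaining 15 vCPU)
26 vCPU → host 4 (remaining 38 vCPU)
24 vCPU → host 4 (remaining 14 vCPU)
22 vCPU → host 5 (remaining 42 vCPU)
27 vCPU → host 5 (remaining 15 vCPU)
24 vCPU → host 6 (remaining 40 vCPU)
25 vCPU → host 6 (remaining 15 vCPU)
22 vCPU → host 7 (remaining 42 vCPU)
22 vCPU → host 7 (remaining 20 vCPU)
23 vCPU → host 8 (remaining 41 vCPU)
25 vCPU → host 8 (remaining 16 vCPU)
25 vCPU → host 9 (remaining 39 vCPU)
25 vCPU → host 9 (remaining 14 vCPU)
Final hosts: [22,25] [23,23] [26,23] [26,24] [22,27] [24,25] [22,22] [23,25] [25,25].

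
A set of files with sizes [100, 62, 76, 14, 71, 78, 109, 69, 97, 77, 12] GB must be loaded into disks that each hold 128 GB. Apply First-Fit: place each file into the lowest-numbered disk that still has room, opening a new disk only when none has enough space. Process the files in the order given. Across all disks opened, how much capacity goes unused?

Put 100 GB in disk 1; 28 GB remain.
Put 62 GB in disk 2; 66 GB remain.
Put 76 GB in disk 3; 52 GB remain.
Put 14 GB in disk 1; 14 GB remain.
Put 71 GB in disk 4; 57 GB remain.
Put 78 GB in disk 5; 50 GB remain.
Put 109 GB in disk 6; 19 GB remain.
Put 69 GB in disk 7; 59 GB remain.
Put 97 GB in disk 8; 31 GB remain.
Put 77 GB in disk 9; 51 GB remain.
Put 12 GB in disk 1; 2 GB remain.
9 disks × 128 GB = 1152 GB; used 765 GB; unused 387 GB.

387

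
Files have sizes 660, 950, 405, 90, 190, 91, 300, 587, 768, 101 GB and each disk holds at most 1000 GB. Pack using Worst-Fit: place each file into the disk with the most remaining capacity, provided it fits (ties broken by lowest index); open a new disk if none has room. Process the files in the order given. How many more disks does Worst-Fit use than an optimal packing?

0

Worst-Fit: [660,91] [950] [405,90,190,300] [587,101] [768] → 5 disks.
Total size 4142 GB; any packing needs at least ⌈4142/1000⌉ = 5 disks.
So 5 is already optimal.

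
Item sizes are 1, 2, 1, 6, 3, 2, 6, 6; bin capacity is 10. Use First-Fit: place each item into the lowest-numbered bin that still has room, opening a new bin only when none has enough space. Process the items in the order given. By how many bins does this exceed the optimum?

1

First-Fit: [1,2,1,6] [3,2] [6] [6] → 4 bins.
Total size 27; any packing needs at least ⌈27/10⌉ = 3 bins.
An optimal packing achieves that bound: [6,3,1] [6,2,2] [6,1] → 3 bins.
Excess: 4 − 3 = 1.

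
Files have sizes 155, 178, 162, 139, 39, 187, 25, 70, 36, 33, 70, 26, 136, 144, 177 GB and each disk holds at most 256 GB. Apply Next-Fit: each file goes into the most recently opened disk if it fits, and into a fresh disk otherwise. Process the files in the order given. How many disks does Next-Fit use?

Put 155 GB in disk 1; 101 GB remain.
Put 178 GB in disk 2; 78 GB remain.
Put 162 GB in disk 3; 94 GB remain.
Put 139 GB in disk 4; 117 GB remain.
Put 39 GB in disk 4; 78 GB remain.
Put 187 GB in disk 5; 69 GB remain.
Put 25 GB in disk 5; 44 GB remain.
Put 70 GB in disk 6; 186 GB remain.
Put 36 GB in disk 6; 150 GB remain.
Put 33 GB in disk 6; 117 GB remain.
Put 70 GB in disk 6; 47 GB remain.
Put 26 GB in disk 6; 21 GB remain.
Put 136 GB in disk 7; 120 GB remain.
Put 144 GB in disk 8; 112 GB remain.
Put 177 GB in disk 9; 79 GB remain.
Final disks: [155] [178] [162] [139,39] [187,25] [70,36,33,70,26] [136] [144] [177].

9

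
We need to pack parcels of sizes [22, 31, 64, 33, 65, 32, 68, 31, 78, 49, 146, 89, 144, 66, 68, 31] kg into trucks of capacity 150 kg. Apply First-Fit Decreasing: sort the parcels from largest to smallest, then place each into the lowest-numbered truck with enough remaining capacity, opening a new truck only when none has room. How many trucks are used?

Sorted descending: 146, 144, 89, 78, 68, 68, 66, 65, 64, 49, 33, 32, 31, 31, 31, 22.
Put 146 kg in truck 1; 4 kg remain.
Put 144 kg in truck 2; 6 kg remain.
Put 89 kg in truck 3; 61 kg remain.
Put 78 kg in truck 4; 72 kg remain.
Put 68 kg in truck 4; 4 kg remain.
Put 68 kg in truck 5; 82 kg remain.
Put 66 kg in truck 5; 16 kg remain.
Put 65 kg in truck 6; 85 kg remain.
Put 64 kg in truck 6; 21 kg remain.
Put 49 kg in truck 3; 12 kg remain.
Put 33 kg in truck 7; 117 kg remain.
Put 32 kg in truck 7; 85 kg remain.
Put 31 kg in truck 7; 54 kg remain.
Put 31 kg in truck 7; 23 kg remain.
Put 31 kg in truck 8; 119 kg remain.
Put 22 kg in truck 7; 1 kg remain.
Final trucks: [146] [144] [89,49] [78,68] [68,66] [65,64] [33,32,31,31,22] [31].

8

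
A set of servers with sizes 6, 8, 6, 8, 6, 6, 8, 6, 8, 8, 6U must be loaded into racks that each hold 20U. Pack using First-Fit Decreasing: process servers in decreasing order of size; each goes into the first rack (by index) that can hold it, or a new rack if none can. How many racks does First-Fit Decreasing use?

Sorted descending: 8, 8, 8, 8, 8, 6, 6, 6, 6, 6, 6.
Put 8U in rack 1; 12U remain.
Put 8U in rack 1; 4U remain.
Put 8U in rack 2; 12U remain.
Put 8U in rack 2; 4U remain.
Put 8U in rack 3; 12U remain.
Put 6U in rack 3; 6U remain.
Put 6U in rack 3; 0U remain.
Put 6U in rack 4; 14U remain.
Put 6U in rack 4; 8U remain.
Put 6U in rack 4; 2U remain.
Put 6U in rack 5; 14U remain.

5 racks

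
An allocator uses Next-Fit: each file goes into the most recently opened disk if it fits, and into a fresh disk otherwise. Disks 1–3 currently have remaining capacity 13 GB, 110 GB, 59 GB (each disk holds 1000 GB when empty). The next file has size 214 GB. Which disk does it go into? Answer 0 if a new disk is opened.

0

Next-Fit only looks at disk 3, which has 59 GB free.
214 GB does not fit, so a new disk is opened.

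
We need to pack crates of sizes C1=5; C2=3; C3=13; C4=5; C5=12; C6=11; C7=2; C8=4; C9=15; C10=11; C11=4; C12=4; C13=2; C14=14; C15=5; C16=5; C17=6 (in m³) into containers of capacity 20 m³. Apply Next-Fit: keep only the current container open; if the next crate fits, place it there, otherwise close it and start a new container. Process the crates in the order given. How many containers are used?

8

C1 (5 m³) → container 1 (remaining 15 m³)
C2 (3 m³) → container 1 (remaining 12 m³)
C3 (13 m³) → container 2 (remaining 7 m³)
C4 (5 m³) → container 2 (remaining 2 m³)
C5 (12 m³) → container 3 (remaining 8 m³)
C6 (11 m³) → container 4 (remaining 9 m³)
C7 (2 m³) → container 4 (remaining 7 m³)
C8 (4 m³) → container 4 (remaining 3 m³)
C9 (15 m³) → container 5 (remaining 5 m³)
C10 (11 m³) → container 6 (remaining 9 m³)
C11 (4 m³) → container 6 (remaining 5 m³)
C12 (4 m³) → container 6 (remaining 1 m³)
C13 (2 m³) → container 7 (remaining 18 m³)
C14 (14 m³) → container 7 (remaining 4 m³)
C15 (5 m³) → container 8 (remaining 15 m³)
C16 (5 m³) → container 8 (remaining 10 m³)
C17 (6 m³) → container 8 (remaining 4 m³)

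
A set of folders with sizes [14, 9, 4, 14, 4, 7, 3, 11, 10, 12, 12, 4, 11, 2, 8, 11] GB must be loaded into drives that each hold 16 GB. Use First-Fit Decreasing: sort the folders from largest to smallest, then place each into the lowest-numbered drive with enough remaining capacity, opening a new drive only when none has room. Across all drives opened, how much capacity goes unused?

Sorted descending: 14, 14, 12, 12, 11, 11, 11, 10, 9, 8, 7, 4, 4, 4, 3, 2.
drive 1: place 14 GB, 2 GB left
drive 2: place 14 GB, 2 GB left
drive 3: place 12 GB, 4 GB left
drive 4: place 12 GB, 4 GB left
drive 5: place 11 GB, 5 GB left
drive 6: place 11 GB, 5 GB left
drive 7: place 11 GB, 5 GB left
drive 8: place 10 GB, 6 GB left
drive 9: place 9 GB, 7 GB left
drive 10: place 8 GB, 8 GB left
drive 9: place 7 GB, 0 GB left
drive 3: place 4 GB, 0 GB left
drive 4: place 4 GB, 0 GB left
drive 5: place 4 GB, 1 GB left
drive 6: place 3 GB, 2 GB left
drive 1: place 2 GB, 0 GB left
10 drives × 16 GB = 160 GB; used 136 GB; unused 24 GB.

24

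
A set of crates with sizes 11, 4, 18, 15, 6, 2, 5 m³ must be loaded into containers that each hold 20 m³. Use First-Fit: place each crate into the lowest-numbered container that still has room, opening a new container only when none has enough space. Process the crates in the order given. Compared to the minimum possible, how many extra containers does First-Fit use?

0

First-Fit: [11,4,2] [18] [15,5] [6] → 4 containers.
Total size 61 m³; any packing needs at least ⌈61/20⌉ = 4 containers.
So 4 is already optimal.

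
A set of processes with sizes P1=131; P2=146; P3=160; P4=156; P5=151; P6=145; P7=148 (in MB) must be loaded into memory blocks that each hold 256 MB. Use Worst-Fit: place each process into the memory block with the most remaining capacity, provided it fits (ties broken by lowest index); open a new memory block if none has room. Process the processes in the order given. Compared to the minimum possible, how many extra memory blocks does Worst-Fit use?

0

Worst-Fit: [131] [146] [160] [156] [151] [145] [148] → 7 memory blocks.
7 processes exceed 128 MB (half the capacity), and no two of those can share a memory block, so at least 7 memory blocks are needed.
So 7 is already optimal.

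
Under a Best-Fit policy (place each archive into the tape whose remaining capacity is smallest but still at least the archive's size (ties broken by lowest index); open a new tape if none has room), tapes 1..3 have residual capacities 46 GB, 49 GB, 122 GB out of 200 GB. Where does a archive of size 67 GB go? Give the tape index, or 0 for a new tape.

Tapes with room: tape 3 (122 GB).
Tightest fit is tape 3 with 122 GB free.

3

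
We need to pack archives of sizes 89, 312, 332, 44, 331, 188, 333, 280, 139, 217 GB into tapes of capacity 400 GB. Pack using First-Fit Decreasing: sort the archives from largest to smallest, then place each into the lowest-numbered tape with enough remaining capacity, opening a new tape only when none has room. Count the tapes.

Sorted descending: 333, 332, 331, 312, 280, 217, 188, 139, 89, 44.
tape 1: place 333 GB, 67 GB left
tape 2: place 332 GB, 68 GB left
tape 3: place 331 GB, 69 GB left
tape 4: place 312 GB, 88 GB left
tape 5: place 280 GB, 120 GB left
tape 6: place 217 GB, 183 GB left
tape 7: place 188 GB, 212 GB left
tape 6: place 139 GB, 44 GB left
tape 5: place 89 GB, 31 GB left
tape 1: place 44 GB, 23 GB left
Final tapes: [333,44] [332] [331] [312] [280,89] [217,139] [188].

7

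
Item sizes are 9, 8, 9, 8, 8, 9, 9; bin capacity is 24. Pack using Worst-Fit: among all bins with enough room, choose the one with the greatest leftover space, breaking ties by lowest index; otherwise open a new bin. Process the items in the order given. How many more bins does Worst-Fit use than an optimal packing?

Worst-Fit: [9,8] [9,8] [8,9] [9] → 4 bins.
Total size 60; any packing needs at least ⌈60/24⌉ = 3 bins.
An optimal packing achieves that bound: [9,9] [9,9] [8,8,8] → 3 bins.
Excess: 4 − 3 = 1.

1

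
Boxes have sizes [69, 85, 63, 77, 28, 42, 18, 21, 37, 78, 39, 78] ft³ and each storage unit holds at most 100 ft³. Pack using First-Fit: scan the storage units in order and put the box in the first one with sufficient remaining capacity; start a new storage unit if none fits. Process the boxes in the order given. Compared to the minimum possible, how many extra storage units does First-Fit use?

First-Fit: [69,28] [85] [63,18] [77,21] [42,37] [78] [39] [78] → 8 storage units.
Total size 635 ft³; any packing needs at least ⌈635/100⌉ = 7 storage units.
An optimal packing achieves that bound: [85] [78,21] [78,18] [77] [69,28] [63,37] [42,39] → 7 storage units.
Excess: 8 − 7 = 1.

1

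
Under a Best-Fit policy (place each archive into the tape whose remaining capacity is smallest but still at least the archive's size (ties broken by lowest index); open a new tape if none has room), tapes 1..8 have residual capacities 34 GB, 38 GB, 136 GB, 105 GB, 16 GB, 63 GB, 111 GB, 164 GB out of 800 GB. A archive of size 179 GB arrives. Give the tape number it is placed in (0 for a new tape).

0

No tape has ≥ 179 GB free, so a new tape is opened.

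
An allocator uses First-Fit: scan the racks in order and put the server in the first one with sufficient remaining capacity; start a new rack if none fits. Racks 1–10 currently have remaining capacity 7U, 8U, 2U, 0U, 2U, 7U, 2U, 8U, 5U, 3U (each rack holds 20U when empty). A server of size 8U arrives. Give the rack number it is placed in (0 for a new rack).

2

Racks with room: rack 2 (8U), rack 8 (8U).
The first with room is rack 2.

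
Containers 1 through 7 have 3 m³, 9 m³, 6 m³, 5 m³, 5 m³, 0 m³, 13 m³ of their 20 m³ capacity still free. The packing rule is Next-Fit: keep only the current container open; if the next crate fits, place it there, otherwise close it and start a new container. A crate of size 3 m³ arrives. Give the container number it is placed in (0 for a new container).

Next-Fit only looks at container 7, which has 13 m³ free.
3 m³ fits there.

7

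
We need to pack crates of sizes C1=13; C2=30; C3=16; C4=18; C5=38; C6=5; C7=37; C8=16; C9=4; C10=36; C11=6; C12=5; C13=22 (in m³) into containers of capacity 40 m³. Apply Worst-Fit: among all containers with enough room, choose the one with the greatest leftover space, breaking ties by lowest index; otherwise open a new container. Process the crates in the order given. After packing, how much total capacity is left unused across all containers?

container 1: place C1 (13 m³), 27 m³ left
container 2: place C2 (30 m³), 10 m³ left
container 1: place C3 (16 m³), 11 m³ left
container 3: place C4 (18 m³), 22 m³ left
container 4: place C5 (38 m³), 2 m³ left
container 3: place C6 (5 m³), 17 m³ left
container 5: place C7 (37 m³), 3 m³ left
container 3: place C8 (16 m³), 1 m³ left
container 1: place C9 (4 m³), 7 m³ left
container 6: place C10 (36 m³), 4 m³ left
container 2: place C11 (6 m³), 4 m³ left
container 1: place C12 (5 m³), 2 m³ left
container 7: place C13 (22 m³), 18 m³ left
7 containers × 40 m³ = 280 m³; used 246 m³; unused 34 m³.

34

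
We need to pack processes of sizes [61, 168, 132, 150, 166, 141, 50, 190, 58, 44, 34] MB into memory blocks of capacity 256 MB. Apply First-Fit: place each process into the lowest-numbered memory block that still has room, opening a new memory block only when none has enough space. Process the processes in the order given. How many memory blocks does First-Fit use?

Put 61 MB in memory block 1; 195 MB remain.
Put 168 MB in memory block 1; 27 MB remain.
Put 132 MB in memory block 2; 124 MB remain.
Put 150 MB in memory block 3; 106 MB remain.
Put 166 MB in memory block 4; 90 MB remain.
Put 141 MB in memory block 5; 115 MB remain.
Put 50 MB in memory block 2; 74 MB remain.
Put 190 MB in memory block 6; 66 MB remain.
Put 58 MB in memory block 2; 16 MB remain.
Put 44 MB in memory block 3; 62 MB remain.
Put 34 MB in memory block 3; 28 MB remain.

6 memory blocks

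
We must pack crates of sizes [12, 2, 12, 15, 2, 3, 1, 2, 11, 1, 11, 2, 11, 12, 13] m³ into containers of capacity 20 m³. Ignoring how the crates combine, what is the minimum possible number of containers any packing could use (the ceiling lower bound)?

Total size = 12 + 2 + 12 + 15 + 2 + 3 + 1 + 2 + 11 + 1 + 11 + 2 + 11 + 12 + 13 = 110 m³.
⌈110 / 20⌉ = 6.

6 containers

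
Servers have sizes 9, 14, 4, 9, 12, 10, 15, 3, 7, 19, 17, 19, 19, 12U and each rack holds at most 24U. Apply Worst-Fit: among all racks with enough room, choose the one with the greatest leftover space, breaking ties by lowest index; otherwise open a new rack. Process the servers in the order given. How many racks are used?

rack 1: place 9U, 15U left
rack 1: place 14U, 1U left
rack 2: place 4U, 20U left
rack 2: place 9U, 11U left
rack 3: place 12U, 12U left
rack 3: place 10U, 2U left
rack 4: place 15U, 9U left
rack 2: place 3U, 8U left
rack 4: place 7U, 2U left
rack 5: place 19U, 5U left
rack 6: place 17U, 7U left
rack 7: place 19U, 5U left
rack 8: place 19U, 5U left
rack 9: place 12U, 12U left
Final racks: [9,14] [4,9,3] [12,10] [15,7] [19] [17] [19] [19] [12].

9 racks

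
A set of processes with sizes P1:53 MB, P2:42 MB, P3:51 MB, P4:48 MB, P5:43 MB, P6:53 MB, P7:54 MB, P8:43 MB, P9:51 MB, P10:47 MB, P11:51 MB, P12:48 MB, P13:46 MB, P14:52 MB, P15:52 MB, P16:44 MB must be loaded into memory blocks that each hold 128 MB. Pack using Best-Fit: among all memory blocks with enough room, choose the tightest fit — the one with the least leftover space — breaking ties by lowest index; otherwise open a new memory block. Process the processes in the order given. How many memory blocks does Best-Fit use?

Put P1 (53 MB) in memory block 1; 75 MB remain.
Put P2 (42 MB) in memory block 1; 33 MB remain.
Put P3 (51 MB) in memory block 2; 77 MB remain.
Put P4 (48 MB) in memory block 2; 29 MB remain.
Put P5 (43 MB) in memory block 3; 85 MB remain.
Put P6 (53 MB) in memory block 3; 32 MB remain.
Put P7 (54 MB) in memory block 4; 74 MB remain.
Put P8 (43 MB) in memory block 4; 31 MB remain.
Put P9 (51 MB) in memory block 5; 77 MB remain.
Put P10 (47 MB) in memory block 5; 30 MB remain.
Put P11 (51 MB) in memory block 6; 77 MB remain.
Put P12 (48 MB) in memory block 6; 29 MB remain.
Put P13 (46 MB) in memory block 7; 82 MB remain.
Put P14 (52 MB) in memory block 7; 30 MB remain.
Put P15 (52 MB) in memory block 8; 76 MB remain.
Put P16 (44 MB) in memory block 8; 32 MB remain.
Final memory blocks: [53,42] [51,48] [43,53] [54,43] [51,47] [51,48] [46,52] [52,44].

8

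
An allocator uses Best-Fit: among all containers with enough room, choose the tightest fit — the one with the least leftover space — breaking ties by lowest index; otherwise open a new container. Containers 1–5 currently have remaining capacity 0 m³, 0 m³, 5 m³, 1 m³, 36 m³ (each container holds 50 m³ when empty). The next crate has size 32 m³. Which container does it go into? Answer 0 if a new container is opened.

5

Containers with room: container 5 (36 m³).
Tightest fit is container 5 with 36 m³ free.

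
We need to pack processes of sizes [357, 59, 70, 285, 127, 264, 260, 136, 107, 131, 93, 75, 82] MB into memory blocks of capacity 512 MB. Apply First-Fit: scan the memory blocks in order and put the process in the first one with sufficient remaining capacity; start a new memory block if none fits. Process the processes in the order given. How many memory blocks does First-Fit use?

5 memory blocks

Put 357 MB in memory block 1; 155 MB remain.
Put 59 MB in memory block 1; 96 MB remain.
Put 70 MB in memory block 1; 26 MB remain.
Put 285 MB in memory block 2; 227 MB remain.
Put 127 MB in memory block 2; 100 MB remain.
Put 264 MB in memory block 3; 248 MB remain.
Put 260 MB in memory block 4; 252 MB remain.
Put 136 MB in memory block 3; 112 MB remain.
Put 107 MB in memory block 3; 5 MB remain.
Put 131 MB in memory block 4; 121 MB remain.
Put 93 MB in memory block 2; 7 MB remain.
Put 75 MB in memory block 4; 46 MB remain.
Put 82 MB in memory block 5; 430 MB remain.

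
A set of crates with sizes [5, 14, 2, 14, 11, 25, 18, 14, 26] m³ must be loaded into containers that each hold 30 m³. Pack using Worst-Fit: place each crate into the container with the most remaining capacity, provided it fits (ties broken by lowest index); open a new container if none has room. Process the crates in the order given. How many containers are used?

5 m³ → container 1 (remaining 25 m³)
14 m³ → container 1 (remaining 11 m³)
2 m³ → container 1 (remaining 9 m³)
14 m³ → container 2 (remaining 16 m³)
11 m³ → container 2 (remaining 5 m³)
25 m³ → container 3 (remaining 5 m³)
18 m³ → container 4 (remaining 12 m³)
14 m³ → container 5 (remaining 16 m³)
26 m³ → container 6 (remaining 4 m³)
Final containers: [5,14,2] [14,11] [25] [18] [14] [26].

6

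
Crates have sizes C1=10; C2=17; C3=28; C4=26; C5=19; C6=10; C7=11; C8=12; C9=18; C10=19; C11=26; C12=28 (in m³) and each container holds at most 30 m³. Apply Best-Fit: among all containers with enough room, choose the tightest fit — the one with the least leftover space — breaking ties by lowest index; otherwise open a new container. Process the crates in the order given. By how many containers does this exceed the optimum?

1

Best-Fit: [10,17] [28] [26] [19,10] [11,12] [18] [19] [26] [28] → 9 containers.
Total size 224 m³; any packing needs at least ⌈224/30⌉ = 8 containers.
An optimal packing achieves that bound: [28] [28] [26] [26] [19,11] [19,10] [18,12] [17,10] → 8 containers.
Excess: 9 − 8 = 1.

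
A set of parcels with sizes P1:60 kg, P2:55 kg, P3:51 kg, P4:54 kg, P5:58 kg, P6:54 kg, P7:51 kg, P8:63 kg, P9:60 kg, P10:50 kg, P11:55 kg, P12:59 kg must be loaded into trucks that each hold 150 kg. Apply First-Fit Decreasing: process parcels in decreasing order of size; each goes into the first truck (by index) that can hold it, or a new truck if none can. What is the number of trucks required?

Sorted descending: 63, 60, 60, 59, 58, 55, 55, 54, 54, 51, 51, 50.
63 kg → truck 1 (remaining 87 kg)
60 kg → truck 1 (remaining 27 kg)
60 kg → truck 2 (remaining 90 kg)
59 kg → truck 2 (remaining 31 kg)
58 kg → truck 3 (remaining 92 kg)
55 kg → truck 3 (remaining 37 kg)
55 kg → truck 4 (remaining 95 kg)
54 kg → truck 4 (remaining 41 kg)
54 kg → truck 5 (remaining 96 kg)
51 kg → truck 5 (remaining 45 kg)
51 kg → truck 6 (remaining 99 kg)
50 kg → truck 6 (remaining 49 kg)

6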